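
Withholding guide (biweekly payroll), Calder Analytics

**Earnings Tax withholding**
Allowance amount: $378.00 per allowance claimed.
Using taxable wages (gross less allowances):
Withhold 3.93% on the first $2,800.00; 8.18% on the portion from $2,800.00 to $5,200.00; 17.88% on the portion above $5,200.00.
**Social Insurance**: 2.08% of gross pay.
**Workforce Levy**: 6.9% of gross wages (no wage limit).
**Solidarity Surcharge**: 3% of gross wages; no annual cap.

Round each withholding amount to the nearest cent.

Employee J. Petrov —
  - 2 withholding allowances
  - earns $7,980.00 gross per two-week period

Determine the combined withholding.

$1,624.25

Earnings Tax: taxable = $7,980.00 − 2×$378.00 = $7,224.00
  $306.36 + 17.88% × ($7,224.00 − $5,200.00) = $306.36 + 17.88% × $2,024.00 = $668.25
Social Insurance: 2.08% × $7,980.00 = $165.98
Workforce Levy: 6.9% × $7,980.00 = $550.62
Solidarity Surcharge: 3% × $7,980.00 = $239.40
Total: $668.25 + $165.98 + $550.62 + $239.40 = $1,624.25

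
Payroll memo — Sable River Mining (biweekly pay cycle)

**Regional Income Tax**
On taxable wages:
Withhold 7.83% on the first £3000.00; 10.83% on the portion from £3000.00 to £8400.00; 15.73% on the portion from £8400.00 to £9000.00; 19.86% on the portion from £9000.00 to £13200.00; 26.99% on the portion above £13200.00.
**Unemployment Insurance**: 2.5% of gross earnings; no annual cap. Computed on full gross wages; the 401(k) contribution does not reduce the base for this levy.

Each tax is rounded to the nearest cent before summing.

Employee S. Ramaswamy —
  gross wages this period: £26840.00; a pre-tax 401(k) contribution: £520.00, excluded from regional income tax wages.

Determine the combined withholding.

£5960.31

Regional Income Tax: taxable = £26840.00 − £520.00 = £26320.00
  £1748.22 + 26.99% × (£26320.00 − £13200.00) = £1748.22 + 26.99% × £13120.00 = £5289.31
Unemployment Insurance: 2.5% × £26840.00 = £671.00
Total: £5289.31 + £671.00 = £5960.31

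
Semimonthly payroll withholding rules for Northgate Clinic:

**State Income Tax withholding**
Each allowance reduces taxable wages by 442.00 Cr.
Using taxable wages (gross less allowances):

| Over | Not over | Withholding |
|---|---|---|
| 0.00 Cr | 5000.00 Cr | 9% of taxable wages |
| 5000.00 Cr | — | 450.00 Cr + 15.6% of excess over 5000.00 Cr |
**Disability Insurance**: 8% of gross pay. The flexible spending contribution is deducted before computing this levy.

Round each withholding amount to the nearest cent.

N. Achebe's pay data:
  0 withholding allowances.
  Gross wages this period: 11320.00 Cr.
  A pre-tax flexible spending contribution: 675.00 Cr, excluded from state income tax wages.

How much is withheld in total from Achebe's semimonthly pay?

2182.22 Cr

State Income Tax: taxable = 11320.00 Cr − 675.00 Cr = 10645.00 Cr
  450.00 Cr + 15.6% × (10645.00 Cr − 5000.00 Cr) = 450.00 Cr + 15.6% × 5645.00 Cr = 1330.62 Cr
Disability Insurance: 8% × 10645.00 Cr = 851.60 Cr
Total: 1330.62 Cr + 851.60 Cr = 2182.22 Cr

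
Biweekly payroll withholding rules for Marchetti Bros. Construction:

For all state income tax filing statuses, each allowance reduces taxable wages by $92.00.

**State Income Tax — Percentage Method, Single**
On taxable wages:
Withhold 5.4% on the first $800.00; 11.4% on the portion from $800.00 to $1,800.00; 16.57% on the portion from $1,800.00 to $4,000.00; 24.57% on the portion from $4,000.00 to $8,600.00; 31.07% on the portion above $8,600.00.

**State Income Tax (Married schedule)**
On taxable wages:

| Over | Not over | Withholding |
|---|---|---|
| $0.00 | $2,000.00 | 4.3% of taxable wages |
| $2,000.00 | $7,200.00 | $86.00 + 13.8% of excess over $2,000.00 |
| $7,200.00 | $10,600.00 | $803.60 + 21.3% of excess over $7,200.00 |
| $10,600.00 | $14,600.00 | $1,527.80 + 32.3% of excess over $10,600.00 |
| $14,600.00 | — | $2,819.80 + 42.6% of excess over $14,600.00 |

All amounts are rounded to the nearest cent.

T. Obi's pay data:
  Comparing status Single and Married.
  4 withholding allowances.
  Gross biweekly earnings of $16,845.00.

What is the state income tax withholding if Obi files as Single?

$4,099.34

State Income Tax (Single): taxable = $16,845.00 − 4×$92.00 = $16,477.00
  $1,651.96 + 31.07% × ($16,477.00 − $8,600.00) = $1,651.96 + 31.07% × $7,877.00 = $4,099.34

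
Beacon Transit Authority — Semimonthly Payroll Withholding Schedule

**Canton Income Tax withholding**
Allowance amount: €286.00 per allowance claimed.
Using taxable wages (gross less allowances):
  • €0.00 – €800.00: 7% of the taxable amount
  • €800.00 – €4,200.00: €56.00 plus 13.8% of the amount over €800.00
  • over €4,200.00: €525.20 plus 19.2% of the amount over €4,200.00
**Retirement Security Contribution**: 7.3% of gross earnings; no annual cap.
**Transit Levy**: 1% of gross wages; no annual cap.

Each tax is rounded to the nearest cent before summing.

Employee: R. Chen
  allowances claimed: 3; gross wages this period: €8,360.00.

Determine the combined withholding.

€1,853.06

Canton Income Tax: taxable = €8,360.00 − 3×€286.00 = €7,502.00
  €525.20 + 19.2% × (€7,502.00 − €4,200.00) = €525.20 + 19.2% × €3,302.00 = €1,159.18
Retirement Security Contribution: 7.3% × €8,360.00 = €610.28
Transit Levy: 1% × €8,360.00 = €83.60
Total: €1,159.18 + €610.28 + €83.60 = €1,853.06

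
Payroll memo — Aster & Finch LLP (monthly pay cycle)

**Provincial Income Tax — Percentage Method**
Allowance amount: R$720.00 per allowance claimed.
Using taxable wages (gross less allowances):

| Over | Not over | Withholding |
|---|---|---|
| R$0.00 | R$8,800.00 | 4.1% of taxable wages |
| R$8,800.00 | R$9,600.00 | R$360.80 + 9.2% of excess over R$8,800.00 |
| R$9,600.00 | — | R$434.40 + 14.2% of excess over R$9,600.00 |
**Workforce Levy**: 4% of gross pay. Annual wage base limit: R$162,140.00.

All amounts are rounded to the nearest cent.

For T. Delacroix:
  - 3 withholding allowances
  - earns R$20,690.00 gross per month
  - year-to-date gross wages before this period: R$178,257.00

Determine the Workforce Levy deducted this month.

R$0.00

Workforce Levy: YTD R$178,257.00 ≥ cap R$162,140.00 → R$0.00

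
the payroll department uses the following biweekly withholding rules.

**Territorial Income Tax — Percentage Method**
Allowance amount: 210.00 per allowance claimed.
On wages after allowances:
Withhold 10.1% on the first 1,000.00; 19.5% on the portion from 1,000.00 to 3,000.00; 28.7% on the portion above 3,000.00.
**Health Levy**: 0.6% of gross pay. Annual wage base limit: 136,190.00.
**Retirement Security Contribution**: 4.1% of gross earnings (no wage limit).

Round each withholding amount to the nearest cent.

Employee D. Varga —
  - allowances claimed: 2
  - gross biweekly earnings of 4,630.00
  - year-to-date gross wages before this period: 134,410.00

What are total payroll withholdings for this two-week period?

Territorial Income Tax: taxable = 4,630.00 − 2×210.00 = 4,210.00
  491.00 + 28.7% × (4,210.00 − 3,000.00) = 491.00 + 28.7% × 1,210.00 = 838.27
Health Levy: cap 136,190.00 − YTD 134,410.00 = 1,780.00 subject; 0.6% × 1,780.00 = 10.68
Retirement Security Contribution: 4.1% × 4,630.00 = 189.83
Total: 838.27 + 10.68 + 189.83 = 1,038.78

1,038.78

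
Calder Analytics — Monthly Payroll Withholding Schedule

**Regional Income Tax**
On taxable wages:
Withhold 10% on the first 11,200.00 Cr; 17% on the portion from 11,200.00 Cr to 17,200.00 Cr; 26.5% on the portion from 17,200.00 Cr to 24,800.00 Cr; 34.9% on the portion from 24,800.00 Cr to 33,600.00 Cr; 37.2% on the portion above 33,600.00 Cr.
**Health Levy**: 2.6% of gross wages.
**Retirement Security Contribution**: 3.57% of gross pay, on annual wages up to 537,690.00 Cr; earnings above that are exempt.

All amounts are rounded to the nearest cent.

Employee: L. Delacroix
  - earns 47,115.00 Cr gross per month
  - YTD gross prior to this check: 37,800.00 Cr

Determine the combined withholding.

15,159.78 Cr

Regional Income Tax: taxable = 47,115.00 Cr
  7,225.20 Cr + 37.2% × (47,115.00 Cr − 33,600.00 Cr) = 7,225.20 Cr + 37.2% × 13,515.00 Cr = 12,252.78 Cr
Health Levy: 2.6% × 47,115.00 Cr = 1,224.99 Cr
Retirement Security Contribution: 3.57% × 47,115.00 Cr = 1,682.01 Cr
Total: 12,252.78 Cr + 1,224.99 Cr + 1,682.01 Cr = 15,159.78 Cr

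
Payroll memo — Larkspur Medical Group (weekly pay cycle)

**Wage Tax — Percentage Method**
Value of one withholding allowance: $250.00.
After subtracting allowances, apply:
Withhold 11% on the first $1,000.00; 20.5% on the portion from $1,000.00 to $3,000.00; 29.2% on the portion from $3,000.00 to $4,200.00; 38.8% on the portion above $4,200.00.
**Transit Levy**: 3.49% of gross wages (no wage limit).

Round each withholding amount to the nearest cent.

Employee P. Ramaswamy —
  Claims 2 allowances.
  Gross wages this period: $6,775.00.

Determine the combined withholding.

Wage Tax: taxable = $6,775.00 − 2×$250.00 = $6,275.00
  $870.40 + 38.8% × ($6,275.00 − $4,200.00) = $870.40 + 38.8% × $2,075.00 = $1,675.50
Transit Levy: 3.49% × $6,775.00 = $236.45
Total: $1,675.50 + $236.45 = $1,911.95

$1,911.95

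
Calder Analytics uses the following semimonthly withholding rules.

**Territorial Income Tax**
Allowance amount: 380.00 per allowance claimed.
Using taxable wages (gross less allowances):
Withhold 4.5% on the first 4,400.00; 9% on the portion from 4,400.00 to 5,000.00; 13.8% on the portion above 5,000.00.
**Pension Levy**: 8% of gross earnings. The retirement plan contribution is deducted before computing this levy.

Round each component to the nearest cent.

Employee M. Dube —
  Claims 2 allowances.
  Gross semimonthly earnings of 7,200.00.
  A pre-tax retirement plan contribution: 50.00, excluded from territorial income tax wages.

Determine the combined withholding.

Territorial Income Tax: taxable = 7,200.00 − 50.00 − 2×380.00 = 6,390.00
  252.00 + 13.8% × (6,390.00 − 5,000.00) = 252.00 + 13.8% × 1,390.00 = 443.82
Pension Levy: 8% × 7,150.00 = 572.00
Total: 443.82 + 572.00 = 1,015.82

1,015.82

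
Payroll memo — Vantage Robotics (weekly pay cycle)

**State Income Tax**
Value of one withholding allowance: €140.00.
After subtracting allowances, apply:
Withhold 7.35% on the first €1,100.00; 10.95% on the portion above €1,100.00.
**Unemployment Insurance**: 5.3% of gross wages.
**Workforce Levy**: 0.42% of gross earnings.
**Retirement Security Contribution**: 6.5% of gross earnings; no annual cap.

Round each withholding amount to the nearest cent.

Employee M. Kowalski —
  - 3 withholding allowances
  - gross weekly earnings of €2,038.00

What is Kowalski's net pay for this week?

€1,651.39

State Income Tax: taxable = €2,038.00 − 3×€140.00 = €1,618.00
  €80.85 + 10.95% × (€1,618.00 − €1,100.00) = €80.85 + 10.95% × €518.00 = €137.57
Unemployment Insurance: 5.3% × €2,038.00 = €108.01
Workforce Levy: 0.42% × €2,038.00 = €8.56
Retirement Security Contribution: 6.5% × €2,038.00 = €132.47
Total withheld: €137.57 + €108.01 + €8.56 + €132.47 = €386.61
Net pay: €2,038.00 − €386.61 = €1,651.39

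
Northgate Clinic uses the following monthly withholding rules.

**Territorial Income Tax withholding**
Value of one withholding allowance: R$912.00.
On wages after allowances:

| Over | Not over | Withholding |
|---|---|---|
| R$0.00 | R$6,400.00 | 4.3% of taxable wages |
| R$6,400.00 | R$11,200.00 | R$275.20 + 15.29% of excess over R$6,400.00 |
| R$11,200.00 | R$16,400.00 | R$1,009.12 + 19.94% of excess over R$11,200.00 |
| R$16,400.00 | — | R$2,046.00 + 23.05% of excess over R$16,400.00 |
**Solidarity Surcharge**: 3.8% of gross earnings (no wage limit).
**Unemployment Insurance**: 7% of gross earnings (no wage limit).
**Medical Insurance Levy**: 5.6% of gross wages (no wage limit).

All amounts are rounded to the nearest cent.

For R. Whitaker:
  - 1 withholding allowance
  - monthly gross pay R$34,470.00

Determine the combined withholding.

R$11,654.00

Territorial Income Tax: taxable = R$34,470.00 − 1×R$912.00 = R$33,558.00
  R$2,046.00 + 23.05% × (R$33,558.00 − R$16,400.00) = R$2,046.00 + 23.05% × R$17,158.00 = R$6,000.92
Solidarity Surcharge: 3.8% × R$34,470.00 = R$1,309.86
Unemployment Insurance: 7% × R$34,470.00 = R$2,412.90
Medical Insurance Levy: 5.6% × R$34,470.00 = R$1,930.32
Total: R$6,000.92 + R$1,309.86 + R$2,412.90 + R$1,930.32 = R$11,654.00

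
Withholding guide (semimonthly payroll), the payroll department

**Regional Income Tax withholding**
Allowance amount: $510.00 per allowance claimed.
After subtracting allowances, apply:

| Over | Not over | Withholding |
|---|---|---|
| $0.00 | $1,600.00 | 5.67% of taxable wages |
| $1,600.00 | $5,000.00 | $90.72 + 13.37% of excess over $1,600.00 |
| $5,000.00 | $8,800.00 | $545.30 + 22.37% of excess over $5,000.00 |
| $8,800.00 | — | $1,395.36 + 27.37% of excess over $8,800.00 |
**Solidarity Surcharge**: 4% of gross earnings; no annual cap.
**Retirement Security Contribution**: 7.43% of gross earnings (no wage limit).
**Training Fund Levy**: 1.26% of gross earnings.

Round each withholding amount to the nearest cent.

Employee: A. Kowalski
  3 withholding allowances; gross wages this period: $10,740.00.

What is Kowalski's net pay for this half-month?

Regional Income Tax: taxable = $10,740.00 − 3×$510.00 = $9,210.00
  $1,395.36 + 27.37% × ($9,210.00 − $8,800.00) = $1,395.36 + 27.37% × $410.00 = $1,507.58
Solidarity Surcharge: 4% × $10,740.00 = $429.60
Retirement Security Contribution: 7.43% × $10,740.00 = $797.98
Training Fund Levy: 1.26% × $10,740.00 = $135.32
Total withheld: $1,507.58 + $429.60 + $797.98 + $135.32 = $2,870.48
Net pay: $10,740.00 − $2,870.48 = $7,869.52

$7,869.52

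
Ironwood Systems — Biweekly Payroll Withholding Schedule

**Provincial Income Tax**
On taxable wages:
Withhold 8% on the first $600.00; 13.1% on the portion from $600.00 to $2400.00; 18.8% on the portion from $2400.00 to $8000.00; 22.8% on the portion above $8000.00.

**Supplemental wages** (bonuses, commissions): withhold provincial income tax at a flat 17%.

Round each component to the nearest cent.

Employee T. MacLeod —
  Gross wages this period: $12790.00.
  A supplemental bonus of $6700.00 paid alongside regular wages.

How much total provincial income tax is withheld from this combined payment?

$3567.72

Provincial Income Tax: taxable = $12790.00
  $1336.60 + 22.8% × ($12790.00 − $8000.00) = $1336.60 + 22.8% × $4790.00 = $2428.72
Supplemental (17% flat on bonus): 17% × $6700.00 = $1139.00
Total provincial income tax: $2428.72 + $1139.00 = $3567.72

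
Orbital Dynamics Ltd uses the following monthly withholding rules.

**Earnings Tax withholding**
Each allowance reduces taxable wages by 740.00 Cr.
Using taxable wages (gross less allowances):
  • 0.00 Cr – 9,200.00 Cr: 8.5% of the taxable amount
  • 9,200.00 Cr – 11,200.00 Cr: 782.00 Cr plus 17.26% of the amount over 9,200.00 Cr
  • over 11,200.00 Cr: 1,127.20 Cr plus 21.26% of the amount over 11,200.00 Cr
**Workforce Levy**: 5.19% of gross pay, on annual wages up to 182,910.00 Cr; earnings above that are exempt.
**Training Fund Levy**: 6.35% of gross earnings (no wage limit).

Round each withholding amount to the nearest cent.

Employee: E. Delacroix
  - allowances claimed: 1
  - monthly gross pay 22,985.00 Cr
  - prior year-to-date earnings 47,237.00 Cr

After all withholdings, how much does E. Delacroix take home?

16,857.16 Cr

Earnings Tax: taxable = 22,985.00 Cr − 1×740.00 Cr = 22,245.00 Cr
  1,127.20 Cr + 21.26% × (22,245.00 Cr − 11,200.00 Cr) = 1,127.20 Cr + 21.26% × 11,045.00 Cr = 3,475.37 Cr
Workforce Levy: 5.19% × 22,985.00 Cr = 1,192.92 Cr
Training Fund Levy: 6.35% × 22,985.00 Cr = 1,459.55 Cr
Total withheld: 3,475.37 Cr + 1,192.92 Cr + 1,459.55 Cr = 6,127.84 Cr
Net pay: 22,985.00 Cr − 6,127.84 Cr = 16,857.16 Cr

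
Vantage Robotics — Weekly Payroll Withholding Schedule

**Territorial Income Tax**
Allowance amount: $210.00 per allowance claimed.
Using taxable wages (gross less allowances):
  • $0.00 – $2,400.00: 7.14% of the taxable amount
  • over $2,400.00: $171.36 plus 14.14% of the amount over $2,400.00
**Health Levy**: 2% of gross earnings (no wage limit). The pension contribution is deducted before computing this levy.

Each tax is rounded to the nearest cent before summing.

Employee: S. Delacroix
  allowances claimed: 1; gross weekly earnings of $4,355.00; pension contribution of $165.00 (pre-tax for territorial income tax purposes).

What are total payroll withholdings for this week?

$478.57

Territorial Income Tax: taxable = $4,355.00 − $165.00 − 1×$210.00 = $3,980.00
  $171.36 + 14.14% × ($3,980.00 − $2,400.00) = $171.36 + 14.14% × $1,580.00 = $394.77
Health Levy: 2% × $4,190.00 = $83.80
Total: $394.77 + $83.80 = $478.57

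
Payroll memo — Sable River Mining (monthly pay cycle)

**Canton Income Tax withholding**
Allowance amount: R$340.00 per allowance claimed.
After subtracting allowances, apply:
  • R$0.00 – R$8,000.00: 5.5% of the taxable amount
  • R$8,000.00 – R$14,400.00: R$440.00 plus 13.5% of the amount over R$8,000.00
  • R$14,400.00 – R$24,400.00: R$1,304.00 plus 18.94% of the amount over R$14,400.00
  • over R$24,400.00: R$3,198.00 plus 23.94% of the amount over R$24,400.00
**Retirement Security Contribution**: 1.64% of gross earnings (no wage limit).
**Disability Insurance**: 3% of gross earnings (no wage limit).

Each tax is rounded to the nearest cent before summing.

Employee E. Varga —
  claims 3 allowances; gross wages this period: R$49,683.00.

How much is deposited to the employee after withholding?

R$38,371.15

Canton Income Tax: taxable = R$49,683.00 − 3×R$340.00 = R$48,663.00
  R$3,198.00 + 23.94% × (R$48,663.00 − R$24,400.00) = R$3,198.00 + 23.94% × R$24,263.00 = R$9,006.56
Retirement Security Contribution: 1.64% × R$49,683.00 = R$814.80
Disability Insurance: 3% × R$49,683.00 = R$1,490.49
Total withheld: R$9,006.56 + R$814.80 + R$1,490.49 = R$11,311.85
Net pay: R$49,683.00 − R$11,311.85 = R$38,371.15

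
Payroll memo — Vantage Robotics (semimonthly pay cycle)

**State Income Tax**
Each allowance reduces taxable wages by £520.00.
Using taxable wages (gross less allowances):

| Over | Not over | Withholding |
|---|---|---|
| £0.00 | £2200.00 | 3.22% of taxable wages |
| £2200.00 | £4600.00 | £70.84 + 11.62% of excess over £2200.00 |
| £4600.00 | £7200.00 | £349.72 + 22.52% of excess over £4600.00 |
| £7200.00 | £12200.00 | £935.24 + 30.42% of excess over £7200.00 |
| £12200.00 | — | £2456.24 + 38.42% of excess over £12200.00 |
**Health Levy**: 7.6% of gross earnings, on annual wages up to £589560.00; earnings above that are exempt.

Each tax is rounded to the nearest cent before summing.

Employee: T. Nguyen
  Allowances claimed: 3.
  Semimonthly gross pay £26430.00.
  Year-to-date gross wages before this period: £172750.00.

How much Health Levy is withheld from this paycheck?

£2008.68

Health Levy: 7.6% × £26430.00 = £2008.68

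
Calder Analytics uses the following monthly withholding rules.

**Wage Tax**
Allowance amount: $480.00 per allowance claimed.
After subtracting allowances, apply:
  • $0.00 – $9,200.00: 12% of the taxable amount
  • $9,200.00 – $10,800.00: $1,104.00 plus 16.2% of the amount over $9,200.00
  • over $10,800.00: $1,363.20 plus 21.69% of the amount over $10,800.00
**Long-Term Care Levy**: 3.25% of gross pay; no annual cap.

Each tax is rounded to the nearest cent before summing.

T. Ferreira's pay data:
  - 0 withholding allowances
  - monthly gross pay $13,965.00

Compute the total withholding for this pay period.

Wage Tax: taxable = $13,965.00
  $1,363.20 + 21.69% × ($13,965.00 − $10,800.00) = $1,363.20 + 21.69% × $3,165.00 = $2,049.69
Long-Term Care Levy: 3.25% × $13,965.00 = $453.86
Total: $2,049.69 + $453.86 = $2,503.55

$2,503.55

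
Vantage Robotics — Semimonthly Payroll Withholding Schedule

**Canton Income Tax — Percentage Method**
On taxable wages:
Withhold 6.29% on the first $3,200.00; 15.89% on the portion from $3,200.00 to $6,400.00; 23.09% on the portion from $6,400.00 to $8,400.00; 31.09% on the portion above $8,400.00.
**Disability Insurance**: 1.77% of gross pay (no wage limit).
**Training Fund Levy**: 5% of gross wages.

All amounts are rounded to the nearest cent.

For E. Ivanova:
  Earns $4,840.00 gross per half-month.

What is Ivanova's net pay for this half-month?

Canton Income Tax: taxable = $4,840.00
  $201.28 + 15.89% × ($4,840.00 − $3,200.00) = $201.28 + 15.89% × $1,640.00 = $461.88
Disability Insurance: 1.77% × $4,840.00 = $85.67
Training Fund Levy: 5% × $4,840.00 = $242.00
Total withheld: $461.88 + $85.67 + $242.00 = $789.55
Net pay: $4,840.00 − $789.55 = $4,050.45

$4,050.45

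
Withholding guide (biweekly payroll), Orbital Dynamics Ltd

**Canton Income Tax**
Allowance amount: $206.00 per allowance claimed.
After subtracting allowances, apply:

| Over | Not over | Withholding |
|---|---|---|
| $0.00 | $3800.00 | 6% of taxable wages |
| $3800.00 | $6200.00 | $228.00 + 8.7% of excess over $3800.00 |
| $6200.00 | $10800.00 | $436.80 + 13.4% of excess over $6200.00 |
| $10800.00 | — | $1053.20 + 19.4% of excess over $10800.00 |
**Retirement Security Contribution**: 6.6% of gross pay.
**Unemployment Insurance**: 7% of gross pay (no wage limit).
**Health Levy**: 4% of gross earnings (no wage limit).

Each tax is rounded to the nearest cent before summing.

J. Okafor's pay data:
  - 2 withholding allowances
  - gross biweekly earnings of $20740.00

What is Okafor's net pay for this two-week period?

$14188.13

Canton Income Tax: taxable = $20740.00 − 2×$206.00 = $20328.00
  $1053.20 + 19.4% × ($20328.00 − $10800.00) = $1053.20 + 19.4% × $9528.00 = $2901.63
Retirement Security Contribution: 6.6% × $20740.00 = $1368.84
Unemployment Insurance: 7% × $20740.00 = $1451.80
Health Levy: 4% × $20740.00 = $829.60
Total withheld: $2901.63 + $1368.84 + $1451.80 + $829.60 = $6551.87
Net pay: $20740.00 − $6551.87 = $14188.13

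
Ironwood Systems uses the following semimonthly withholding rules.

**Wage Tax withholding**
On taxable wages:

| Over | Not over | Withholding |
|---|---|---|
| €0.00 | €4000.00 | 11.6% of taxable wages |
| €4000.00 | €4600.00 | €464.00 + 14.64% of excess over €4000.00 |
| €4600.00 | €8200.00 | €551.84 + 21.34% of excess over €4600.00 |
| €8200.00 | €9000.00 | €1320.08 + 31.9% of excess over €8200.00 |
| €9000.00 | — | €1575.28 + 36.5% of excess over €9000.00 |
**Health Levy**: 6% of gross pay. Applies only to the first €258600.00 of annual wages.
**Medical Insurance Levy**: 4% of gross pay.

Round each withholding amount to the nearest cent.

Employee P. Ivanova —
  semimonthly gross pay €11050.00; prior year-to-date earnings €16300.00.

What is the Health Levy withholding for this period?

€663.00

Health Levy: 6% × €11050.00 = €663.00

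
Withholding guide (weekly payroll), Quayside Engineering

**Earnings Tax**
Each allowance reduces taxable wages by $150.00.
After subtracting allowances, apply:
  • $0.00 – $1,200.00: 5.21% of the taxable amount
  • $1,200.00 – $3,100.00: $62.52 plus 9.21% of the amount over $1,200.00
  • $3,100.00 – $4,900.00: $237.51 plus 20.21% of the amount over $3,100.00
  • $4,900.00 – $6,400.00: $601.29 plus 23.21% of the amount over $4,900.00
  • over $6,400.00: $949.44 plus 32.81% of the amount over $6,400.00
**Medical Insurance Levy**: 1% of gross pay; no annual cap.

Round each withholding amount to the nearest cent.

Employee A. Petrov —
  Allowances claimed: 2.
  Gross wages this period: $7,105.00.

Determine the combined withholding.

$1,153.37

Earnings Tax: taxable = $7,105.00 − 2×$150.00 = $6,805.00
  $949.44 + 32.81% × ($6,805.00 − $6,400.00) = $949.44 + 32.81% × $405.00 = $1,082.32
Medical Insurance Levy: 1% × $7,105.00 = $71.05
Total: $1,082.32 + $71.05 = $1,153.37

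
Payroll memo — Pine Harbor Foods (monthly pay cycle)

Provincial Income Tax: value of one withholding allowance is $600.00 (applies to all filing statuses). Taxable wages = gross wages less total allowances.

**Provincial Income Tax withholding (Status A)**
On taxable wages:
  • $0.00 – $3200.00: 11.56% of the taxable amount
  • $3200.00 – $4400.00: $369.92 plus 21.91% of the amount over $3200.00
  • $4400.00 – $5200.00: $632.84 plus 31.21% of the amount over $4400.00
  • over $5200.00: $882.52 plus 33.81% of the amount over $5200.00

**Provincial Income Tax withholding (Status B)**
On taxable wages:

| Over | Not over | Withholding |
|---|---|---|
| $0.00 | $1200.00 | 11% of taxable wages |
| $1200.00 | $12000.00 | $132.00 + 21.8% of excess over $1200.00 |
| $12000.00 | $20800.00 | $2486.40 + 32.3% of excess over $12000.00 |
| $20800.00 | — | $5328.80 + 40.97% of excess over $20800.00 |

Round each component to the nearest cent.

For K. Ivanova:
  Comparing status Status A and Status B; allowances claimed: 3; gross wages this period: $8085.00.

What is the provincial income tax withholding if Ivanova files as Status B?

Provincial Income Tax (Status B): taxable = $8085.00 − 3×$600.00 = $6285.00
  $132.00 + 21.8% × ($6285.00 − $1200.00) = $132.00 + 21.8% × $5085.00 = $1240.53

$1240.53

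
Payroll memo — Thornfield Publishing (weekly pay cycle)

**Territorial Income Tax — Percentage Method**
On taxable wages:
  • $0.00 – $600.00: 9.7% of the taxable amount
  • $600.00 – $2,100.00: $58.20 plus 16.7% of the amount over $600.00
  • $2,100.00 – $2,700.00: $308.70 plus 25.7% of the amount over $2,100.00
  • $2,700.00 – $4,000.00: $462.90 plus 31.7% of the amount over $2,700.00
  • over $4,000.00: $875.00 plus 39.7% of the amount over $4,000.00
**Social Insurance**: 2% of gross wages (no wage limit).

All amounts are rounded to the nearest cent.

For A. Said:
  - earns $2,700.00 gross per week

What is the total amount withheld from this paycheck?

Territorial Income Tax: taxable = $2,700.00
  $308.70 + 25.7% × ($2,700.00 − $2,100.00) = $308.70 + 25.7% × $600.00 = $462.90
Social Insurance: 2% × $2,700.00 = $54.00
Total: $462.90 + $54.00 = $516.90

$516.90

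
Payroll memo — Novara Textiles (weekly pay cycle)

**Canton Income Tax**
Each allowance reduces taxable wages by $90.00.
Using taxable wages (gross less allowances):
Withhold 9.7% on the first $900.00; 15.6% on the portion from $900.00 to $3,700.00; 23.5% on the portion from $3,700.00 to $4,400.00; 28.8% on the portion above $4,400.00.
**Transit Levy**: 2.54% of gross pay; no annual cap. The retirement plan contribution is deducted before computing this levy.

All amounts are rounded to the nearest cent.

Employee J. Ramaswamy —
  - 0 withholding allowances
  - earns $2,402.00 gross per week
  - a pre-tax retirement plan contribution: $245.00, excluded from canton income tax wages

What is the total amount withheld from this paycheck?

Canton Income Tax: taxable = $2,402.00 − $245.00 = $2,157.00
  $87.30 + 15.6% × ($2,157.00 − $900.00) = $87.30 + 15.6% × $1,257.00 = $283.39
Transit Levy: 2.54% × $2,157.00 = $54.79
Total: $283.39 + $54.79 = $338.18

$338.18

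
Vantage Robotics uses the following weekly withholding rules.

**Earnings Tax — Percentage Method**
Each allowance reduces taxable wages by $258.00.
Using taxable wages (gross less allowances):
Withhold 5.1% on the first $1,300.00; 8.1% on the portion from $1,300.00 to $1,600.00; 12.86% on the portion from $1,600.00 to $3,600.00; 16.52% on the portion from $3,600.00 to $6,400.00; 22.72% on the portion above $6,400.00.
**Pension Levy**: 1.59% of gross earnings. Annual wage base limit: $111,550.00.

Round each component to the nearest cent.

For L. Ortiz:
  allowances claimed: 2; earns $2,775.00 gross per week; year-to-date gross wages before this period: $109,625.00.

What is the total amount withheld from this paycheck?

$205.96

Earnings Tax: taxable = $2,775.00 − 2×$258.00 = $2,259.00
  $90.60 + 12.86% × ($2,259.00 − $1,600.00) = $90.60 + 12.86% × $659.00 = $175.35
Pension Levy: cap $111,550.00 − YTD $109,625.00 = $1,925.00 subject; 1.59% × $1,925.00 = $30.61
Total: $175.35 + $30.61 = $205.96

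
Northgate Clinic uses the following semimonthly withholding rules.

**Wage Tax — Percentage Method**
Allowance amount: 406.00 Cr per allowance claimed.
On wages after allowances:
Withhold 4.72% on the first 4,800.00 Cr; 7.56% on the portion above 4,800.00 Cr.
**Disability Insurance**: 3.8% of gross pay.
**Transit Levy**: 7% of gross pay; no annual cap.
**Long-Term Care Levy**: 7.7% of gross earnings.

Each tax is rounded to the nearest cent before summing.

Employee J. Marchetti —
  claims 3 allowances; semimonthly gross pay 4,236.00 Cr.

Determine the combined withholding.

Wage Tax: taxable = 4,236.00 Cr − 3×406.00 Cr = 3,018.00 Cr
  4.72% × 3,018.00 Cr = 142.45 Cr
Disability Insurance: 3.8% × 4,236.00 Cr = 160.97 Cr
Transit Levy: 7% × 4,236.00 Cr = 296.52 Cr
Long-Term Care Levy: 7.7% × 4,236.00 Cr = 326.17 Cr
Total: 142.45 Cr + 160.97 Cr + 296.52 Cr + 326.17 Cr = 926.11 Cr

926.11 Cr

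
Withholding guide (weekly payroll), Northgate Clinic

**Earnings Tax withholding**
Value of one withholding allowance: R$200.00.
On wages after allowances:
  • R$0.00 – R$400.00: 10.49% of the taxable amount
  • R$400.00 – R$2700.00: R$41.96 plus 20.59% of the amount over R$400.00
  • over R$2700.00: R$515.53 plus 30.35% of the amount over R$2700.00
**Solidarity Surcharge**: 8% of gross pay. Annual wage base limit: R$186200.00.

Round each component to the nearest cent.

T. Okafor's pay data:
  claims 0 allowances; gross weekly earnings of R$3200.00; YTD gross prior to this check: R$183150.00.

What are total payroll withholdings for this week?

Earnings Tax: taxable = R$3200.00
  R$515.53 + 30.35% × (R$3200.00 − R$2700.00) = R$515.53 + 30.35% × R$500.00 = R$667.28
Solidarity Surcharge: cap R$186200.00 − YTD R$183150.00 = R$3050.00 subject; 8% × R$3050.00 = R$244.00
Total: R$667.28 + R$244.00 = R$911.28

R$911.28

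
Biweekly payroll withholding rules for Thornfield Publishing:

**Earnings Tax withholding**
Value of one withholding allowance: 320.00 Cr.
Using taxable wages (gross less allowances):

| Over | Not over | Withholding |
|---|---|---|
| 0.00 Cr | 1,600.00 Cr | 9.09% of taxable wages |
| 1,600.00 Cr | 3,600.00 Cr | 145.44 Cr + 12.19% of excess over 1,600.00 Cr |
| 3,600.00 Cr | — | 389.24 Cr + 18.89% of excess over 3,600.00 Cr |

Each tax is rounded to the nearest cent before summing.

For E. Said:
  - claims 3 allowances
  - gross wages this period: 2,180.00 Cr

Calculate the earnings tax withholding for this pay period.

110.90 Cr

Earnings Tax: taxable = 2,180.00 Cr − 3×320.00 Cr = 1,220.00 Cr
  9.09% × 1,220.00 Cr = 110.90 Cr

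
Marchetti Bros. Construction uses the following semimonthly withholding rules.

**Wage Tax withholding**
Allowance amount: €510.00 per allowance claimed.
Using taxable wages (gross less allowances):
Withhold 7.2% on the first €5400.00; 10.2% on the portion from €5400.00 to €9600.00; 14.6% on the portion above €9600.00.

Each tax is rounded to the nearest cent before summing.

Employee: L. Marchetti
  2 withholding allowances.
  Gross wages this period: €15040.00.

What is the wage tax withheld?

Wage Tax: taxable = €15040.00 − 2×€510.00 = €14020.00
  €817.20 + 14.6% × (€14020.00 − €9600.00) = €817.20 + 14.6% × €4420.00 = €1462.52

€1462.52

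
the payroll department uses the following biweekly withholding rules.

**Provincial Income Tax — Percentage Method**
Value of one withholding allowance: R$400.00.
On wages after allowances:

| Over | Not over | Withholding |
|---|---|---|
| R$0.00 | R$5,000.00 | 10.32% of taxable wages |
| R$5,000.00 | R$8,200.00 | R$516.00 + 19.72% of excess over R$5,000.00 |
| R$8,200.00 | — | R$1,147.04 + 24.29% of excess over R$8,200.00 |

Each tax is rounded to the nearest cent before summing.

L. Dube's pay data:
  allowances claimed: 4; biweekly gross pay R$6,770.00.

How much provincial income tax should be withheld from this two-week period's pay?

Provincial Income Tax: taxable = R$6,770.00 − 4×R$400.00 = R$5,170.00
  R$516.00 + 19.72% × (R$5,170.00 − R$5,000.00) = R$516.00 + 19.72% × R$170.00 = R$549.52

R$549.52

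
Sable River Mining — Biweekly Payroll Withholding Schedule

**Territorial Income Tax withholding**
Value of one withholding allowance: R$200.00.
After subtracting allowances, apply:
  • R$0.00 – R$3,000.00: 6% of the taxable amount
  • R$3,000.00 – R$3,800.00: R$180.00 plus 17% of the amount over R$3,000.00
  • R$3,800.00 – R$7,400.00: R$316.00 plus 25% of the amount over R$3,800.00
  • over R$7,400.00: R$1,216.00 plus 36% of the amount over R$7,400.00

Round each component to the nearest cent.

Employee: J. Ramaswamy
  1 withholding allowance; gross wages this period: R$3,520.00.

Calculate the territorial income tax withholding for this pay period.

R$234.40

Territorial Income Tax: taxable = R$3,520.00 − 1×R$200.00 = R$3,320.00
  R$180.00 + 17% × (R$3,320.00 − R$3,000.00) = R$180.00 + 17% × R$320.00 = R$234.40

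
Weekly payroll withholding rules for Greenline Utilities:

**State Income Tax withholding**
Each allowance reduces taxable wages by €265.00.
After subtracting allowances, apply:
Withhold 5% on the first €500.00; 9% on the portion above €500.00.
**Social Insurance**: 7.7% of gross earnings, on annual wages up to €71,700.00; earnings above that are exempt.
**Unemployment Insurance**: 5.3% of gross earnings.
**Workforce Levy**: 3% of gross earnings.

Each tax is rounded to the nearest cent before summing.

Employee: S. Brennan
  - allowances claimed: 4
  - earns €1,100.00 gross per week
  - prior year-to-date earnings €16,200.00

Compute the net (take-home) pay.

€922.00

State Income Tax: taxable = €1,100.00 − 4×€265.00 = €40.00
  5% × €40.00 = €2.00
Social Insurance: 7.7% × €1,100.00 = €84.70
Unemployment Insurance: 5.3% × €1,100.00 = €58.30
Workforce Levy: 3% × €1,100.00 = €33.00
Total withheld: €2.00 + €84.70 + €58.30 + €33.00 = €178.00
Net pay: €1,100.00 − €178.00 = €922.00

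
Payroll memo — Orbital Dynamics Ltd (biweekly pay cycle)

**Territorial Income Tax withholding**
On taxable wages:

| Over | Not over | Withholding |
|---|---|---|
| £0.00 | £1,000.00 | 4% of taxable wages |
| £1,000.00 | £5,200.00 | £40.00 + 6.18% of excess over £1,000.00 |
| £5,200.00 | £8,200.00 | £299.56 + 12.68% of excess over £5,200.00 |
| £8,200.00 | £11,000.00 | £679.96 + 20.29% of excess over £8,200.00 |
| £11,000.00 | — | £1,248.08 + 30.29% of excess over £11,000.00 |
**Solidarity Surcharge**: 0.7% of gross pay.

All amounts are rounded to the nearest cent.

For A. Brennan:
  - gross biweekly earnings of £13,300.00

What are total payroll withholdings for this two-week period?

Territorial Income Tax: taxable = £13,300.00
  £1,248.08 + 30.29% × (£13,300.00 − £11,000.00) = £1,248.08 + 30.29% × £2,300.00 = £1,944.75
Solidarity Surcharge: 0.7% × £13,300.00 = £93.10
Total: £1,944.75 + £93.10 = £2,037.85

£2,037.85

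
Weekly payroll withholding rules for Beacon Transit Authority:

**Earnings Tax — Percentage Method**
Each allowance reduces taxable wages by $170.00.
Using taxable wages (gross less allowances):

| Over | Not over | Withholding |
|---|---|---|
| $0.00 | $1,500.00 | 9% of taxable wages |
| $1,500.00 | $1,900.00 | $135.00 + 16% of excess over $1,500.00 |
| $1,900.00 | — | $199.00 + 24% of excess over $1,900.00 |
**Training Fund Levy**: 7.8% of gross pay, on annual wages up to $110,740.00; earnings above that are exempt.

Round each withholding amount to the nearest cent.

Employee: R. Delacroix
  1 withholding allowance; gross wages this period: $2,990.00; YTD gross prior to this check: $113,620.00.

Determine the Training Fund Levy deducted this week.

Training Fund Levy: YTD $113,620.00 ≥ cap $110,740.00 → $0.00

$0.00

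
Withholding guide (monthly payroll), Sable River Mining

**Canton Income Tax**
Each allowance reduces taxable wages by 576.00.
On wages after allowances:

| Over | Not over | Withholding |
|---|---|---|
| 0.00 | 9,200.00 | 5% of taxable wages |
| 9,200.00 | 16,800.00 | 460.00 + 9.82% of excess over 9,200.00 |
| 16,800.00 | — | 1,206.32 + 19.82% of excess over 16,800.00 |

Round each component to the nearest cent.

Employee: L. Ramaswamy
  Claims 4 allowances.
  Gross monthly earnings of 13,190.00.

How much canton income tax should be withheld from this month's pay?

Canton Income Tax: taxable = 13,190.00 − 4×576.00 = 10,886.00
  460.00 + 9.82% × (10,886.00 − 9,200.00) = 460.00 + 9.82% × 1,686.00 = 625.57

625.57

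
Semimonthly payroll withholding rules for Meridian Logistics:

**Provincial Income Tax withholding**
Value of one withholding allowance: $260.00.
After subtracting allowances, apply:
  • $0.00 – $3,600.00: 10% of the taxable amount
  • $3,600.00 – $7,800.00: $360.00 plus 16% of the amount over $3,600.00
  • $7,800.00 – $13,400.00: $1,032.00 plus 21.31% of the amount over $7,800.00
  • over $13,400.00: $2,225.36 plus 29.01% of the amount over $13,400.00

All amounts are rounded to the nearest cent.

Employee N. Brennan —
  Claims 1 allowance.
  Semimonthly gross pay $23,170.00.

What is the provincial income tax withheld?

Provincial Income Tax: taxable = $23,170.00 − 1×$260.00 = $22,910.00
  $2,225.36 + 29.01% × ($22,910.00 − $13,400.00) = $2,225.36 + 29.01% × $9,510.00 = $4,984.21

$4,984.21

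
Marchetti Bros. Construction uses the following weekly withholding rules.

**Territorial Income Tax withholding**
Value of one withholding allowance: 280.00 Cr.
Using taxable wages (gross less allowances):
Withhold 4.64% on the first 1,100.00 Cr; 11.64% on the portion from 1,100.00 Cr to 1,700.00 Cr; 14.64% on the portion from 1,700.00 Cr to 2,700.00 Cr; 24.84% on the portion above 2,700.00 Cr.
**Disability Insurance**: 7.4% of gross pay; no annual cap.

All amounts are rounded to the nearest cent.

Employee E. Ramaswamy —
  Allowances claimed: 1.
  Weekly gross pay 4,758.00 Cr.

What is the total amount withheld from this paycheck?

Territorial Income Tax: taxable = 4,758.00 Cr − 1×280.00 Cr = 4,478.00 Cr
  267.28 Cr + 24.84% × (4,478.00 Cr − 2,700.00 Cr) = 267.28 Cr + 24.84% × 1,778.00 Cr = 708.94 Cr
Disability Insurance: 7.4% × 4,758.00 Cr = 352.09 Cr
Total: 708.94 Cr + 352.09 Cr = 1,061.03 Cr

1,061.03 Cr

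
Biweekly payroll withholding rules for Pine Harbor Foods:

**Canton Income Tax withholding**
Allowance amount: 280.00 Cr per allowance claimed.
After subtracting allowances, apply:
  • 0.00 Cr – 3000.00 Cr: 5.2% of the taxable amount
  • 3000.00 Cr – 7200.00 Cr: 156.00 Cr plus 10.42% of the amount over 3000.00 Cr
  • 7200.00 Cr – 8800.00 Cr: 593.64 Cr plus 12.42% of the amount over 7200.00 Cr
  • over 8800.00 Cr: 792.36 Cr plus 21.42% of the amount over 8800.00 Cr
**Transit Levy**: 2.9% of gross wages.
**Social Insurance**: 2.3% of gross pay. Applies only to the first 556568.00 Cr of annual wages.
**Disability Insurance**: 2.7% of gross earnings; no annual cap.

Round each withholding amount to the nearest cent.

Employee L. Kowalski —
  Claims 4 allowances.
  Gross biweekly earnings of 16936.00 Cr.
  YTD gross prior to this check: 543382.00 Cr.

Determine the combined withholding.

3546.88 Cr

Canton Income Tax: taxable = 16936.00 Cr − 4×280.00 Cr = 15816.00 Cr
  792.36 Cr + 21.42% × (15816.00 Cr − 8800.00 Cr) = 792.36 Cr + 21.42% × 7016.00 Cr = 2295.19 Cr
Transit Levy: 2.9% × 16936.00 Cr = 491.14 Cr
Social Insurance: cap 556568.00 Cr − YTD 543382.00 Cr = 13186.00 Cr subject; 2.3% × 13186.00 Cr = 303.28 Cr
Disability Insurance: 2.7% × 16936.00 Cr = 457.27 Cr
Total: 2295.19 Cr + 491.14 Cr + 303.28 Cr + 457.27 Cr = 3546.88 Cr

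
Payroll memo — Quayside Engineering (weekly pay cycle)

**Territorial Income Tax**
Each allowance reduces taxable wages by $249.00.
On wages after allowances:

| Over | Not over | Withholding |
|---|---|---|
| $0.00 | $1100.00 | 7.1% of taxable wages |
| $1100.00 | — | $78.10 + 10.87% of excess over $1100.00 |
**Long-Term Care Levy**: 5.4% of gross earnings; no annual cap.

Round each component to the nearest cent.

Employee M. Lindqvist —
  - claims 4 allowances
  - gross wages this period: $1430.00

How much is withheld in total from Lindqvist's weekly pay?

Territorial Income Tax: taxable = $1430.00 − 4×$249.00 = $434.00
  7.1% × $434.00 = $30.81
Long-Term Care Levy: 5.4% × $1430.00 = $77.22
Total: $30.81 + $77.22 = $108.03

$108.03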